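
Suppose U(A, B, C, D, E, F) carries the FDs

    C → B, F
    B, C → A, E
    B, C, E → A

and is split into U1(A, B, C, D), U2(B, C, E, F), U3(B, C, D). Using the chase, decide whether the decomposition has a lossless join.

Yes

Chase test. Columns are A, B, C, D, E, F; row i has aⱼ where attribute j ∈ Ui, else bᵢⱼ.
Initial tableau (one row per fragment):
  row 1: a1 a2 a3 a4 b15 b16
  row 2: b21 a2 a3 b24 a5 a6
  row 3: b31 a2 a3 a4 b35 b36
Rows 1 and 2 agree on C; apply C→B, F and equate their B, F entries.
Rows 1 and 3 agree on C; apply C→B, F and equate their B, F entries.
Rows 1 and 2 agree on B, C; apply B, C→A, E and equate their A, E entries.
Rows 1 and 3 agree on B, C; apply B, C→A, E and equate their A, E entries.
Row 1 is now all distinguished symbols — the join is lossless.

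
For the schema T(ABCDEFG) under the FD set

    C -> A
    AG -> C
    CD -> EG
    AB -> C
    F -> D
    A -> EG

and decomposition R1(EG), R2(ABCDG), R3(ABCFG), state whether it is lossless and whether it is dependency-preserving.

lossy and not dependency-preserving

Lossless test (chase): Rows 2 and 3 agree on A; apply A→EG and equate their EG entries. No row becomes fully distinguished — the join is lossy.
Dependency preservation: the restricted closure of {CD} across the fragments never reaches {EG}, so CD → EG cannot be enforced without a join — not preserved.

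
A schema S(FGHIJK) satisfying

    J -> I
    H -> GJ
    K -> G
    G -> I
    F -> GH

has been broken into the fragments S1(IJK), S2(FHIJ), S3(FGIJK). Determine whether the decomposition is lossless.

Yes

Chase test. Columns are FGHIJK; row i has aⱼ where attribute j ∈ Si, else bᵢⱼ.
Initial tableau (one row per fragment):
  row 1: b11 b12 b13 a4 a5 a6
  row 2: a1 b22 a3 a4 a5 b26
  row 3: a1 a2 b33 a4 a5 a6
Rows 1 and 3 agree on K; apply K→G and equate their G entries.
Rows 2 and 3 agree on F; apply F→GH and equate their GH entries.
Row 3 is now all distinguished symbols — the join is lossless.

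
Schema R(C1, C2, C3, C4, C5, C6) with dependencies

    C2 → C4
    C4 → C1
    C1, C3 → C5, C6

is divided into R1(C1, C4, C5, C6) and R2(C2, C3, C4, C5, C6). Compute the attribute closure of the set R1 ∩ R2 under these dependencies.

R1 ∩ R2 = {C4, C5, C6}.
C4 → C1 applies, adding C1
Closure: {C1, C4, C5, C6}.

C1, C4, C5, C6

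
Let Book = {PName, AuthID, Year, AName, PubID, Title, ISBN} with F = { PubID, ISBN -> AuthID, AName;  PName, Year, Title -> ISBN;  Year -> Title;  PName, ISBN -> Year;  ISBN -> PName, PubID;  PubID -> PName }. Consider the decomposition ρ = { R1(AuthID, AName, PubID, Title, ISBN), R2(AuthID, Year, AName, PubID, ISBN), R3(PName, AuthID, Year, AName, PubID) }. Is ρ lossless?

Yes

Chase test. Columns are PName, AuthID, Year, AName, PubID, Title, ISBN; row i has aⱼ where attribute j ∈ Ri, else bᵢⱼ.
Initial tableau (one row per fragment):
  row 1: b11 a2 b13 a4 a5 a6 a7
  row 2: b21 a2 a3 a4 a5 b26 a7
  row 3: a1 a2 a3 a4 a5 b36 b37
Rows 2 and 3 agree on Year; apply Year→Title and equate their Title entries.
Rows 1 and 2 agree on ISBN; apply ISBN→PName, PubID and equate their PName, PubID entries.
Rows 1 and 3 agree on PubID; apply PubID→PName and equate their PName entries.
Rows 2 and 3 agree on PName, Year, Title; apply PName, Year, Title→ISBN and equate their ISBN entries.
Rows 1 and 2 agree on PName, ISBN; apply PName, ISBN→Year and equate their Year entries.
Rows 1 and 2 agree on Year; apply Year→Title and equate their Title entries.
Row 1 is now all distinguished symbols — the join is lossless.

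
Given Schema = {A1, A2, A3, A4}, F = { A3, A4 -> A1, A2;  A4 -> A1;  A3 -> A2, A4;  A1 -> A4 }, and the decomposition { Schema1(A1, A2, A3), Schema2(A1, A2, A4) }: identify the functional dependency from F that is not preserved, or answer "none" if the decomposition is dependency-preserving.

A3, A4 → A1, A2: restricted closure across fragments reaches A1, A2.
A4 → A1 lies within Schema2.
A3 → A2, A4: restricted closure across fragments reaches A2, A4.
A1 → A4 lies within Schema2.
Every dependency is enforceable on the fragments, so the decomposition is dependency-preserving.

none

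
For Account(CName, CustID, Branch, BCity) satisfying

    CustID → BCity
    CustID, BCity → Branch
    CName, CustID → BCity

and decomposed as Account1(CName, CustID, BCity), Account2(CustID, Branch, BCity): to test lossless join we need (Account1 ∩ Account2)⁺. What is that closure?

CustID, Branch, BCity

Account1 ∩ Account2 = {CustID, BCity}.
CustID, BCity → Branch applies, adding Branch
Closure: {CustID, Branch, BCity}.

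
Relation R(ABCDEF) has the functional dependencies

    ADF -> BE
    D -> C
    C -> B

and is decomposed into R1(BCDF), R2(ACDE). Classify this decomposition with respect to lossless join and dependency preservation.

lossy and not dependency-preserving

Lossless test: (CD)⁺ = {BCD}, which is a superkey of neither fragment — lossy.
Dependency preservation: the restricted closure of {ADF} across the fragments never reaches {BE}, so ADF → BE cannot be enforced without a join — not preserved.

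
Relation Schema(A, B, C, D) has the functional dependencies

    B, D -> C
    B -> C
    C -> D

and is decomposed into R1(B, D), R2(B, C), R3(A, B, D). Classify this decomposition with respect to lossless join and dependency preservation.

lossless but not dependency-preserving

Lossless test (chase): Rows 1 and 3 agree on B, D; apply B, D→C and equate their C entries. Rows 1 and 2 agree on B; apply B→C and equate their C entries. Rows 1 and 2 agree on C; apply C→D and equate their D entries. Row 3 is now all distinguished symbols — the join is lossless.
Dependency preservation: the restricted closure of {C} across the fragments never reaches {D}, so C → D cannot be enforced without a join — not preserved.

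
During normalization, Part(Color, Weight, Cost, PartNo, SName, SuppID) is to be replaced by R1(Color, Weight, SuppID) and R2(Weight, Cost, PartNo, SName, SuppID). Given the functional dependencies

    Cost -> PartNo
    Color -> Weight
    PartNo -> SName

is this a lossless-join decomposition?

Common attributes: R1 ∩ R2 = {Weight, SuppID}.
No dependency enlarges {Weight, SuppID}, so (Weight, SuppID)⁺ = {Weight, SuppID}.
The closure contains neither all of R1 = {Color, Weight, SuppID} nor all of R2 = {Weight, Cost, PartNo, SName, SuppID}, so the common attributes are not a superkey of either fragment. The join is lossy.

No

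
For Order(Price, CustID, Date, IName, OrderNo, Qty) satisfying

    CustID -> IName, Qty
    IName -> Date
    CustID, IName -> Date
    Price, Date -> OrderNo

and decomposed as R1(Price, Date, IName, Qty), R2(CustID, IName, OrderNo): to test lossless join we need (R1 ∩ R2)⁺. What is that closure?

R1 ∩ R2 = {IName}.
IName → Date applies, adding Date
Closure: {Date, IName}.

Date, IName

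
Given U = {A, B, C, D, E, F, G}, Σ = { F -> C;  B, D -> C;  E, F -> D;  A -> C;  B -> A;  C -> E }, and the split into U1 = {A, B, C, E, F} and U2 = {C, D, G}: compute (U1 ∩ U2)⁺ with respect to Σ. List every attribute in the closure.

U1 ∩ U2 = {C}.
C → E applies, adding E
Closure: {C, E}.

C, E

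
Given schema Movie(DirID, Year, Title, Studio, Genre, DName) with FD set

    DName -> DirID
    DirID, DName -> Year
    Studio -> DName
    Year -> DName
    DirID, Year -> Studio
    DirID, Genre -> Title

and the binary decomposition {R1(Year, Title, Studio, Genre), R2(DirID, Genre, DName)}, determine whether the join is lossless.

Common attributes: R1 ∩ R2 = {Genre}.
No dependency enlarges {Genre}, so (Genre)⁺ = {Genre}.
The closure contains neither all of R1 = {Year, Title, Studio, Genre} nor all of R2 = {DirID, Genre, DName}, so the common attributes are not a superkey of either fragment. The join is lossy.

No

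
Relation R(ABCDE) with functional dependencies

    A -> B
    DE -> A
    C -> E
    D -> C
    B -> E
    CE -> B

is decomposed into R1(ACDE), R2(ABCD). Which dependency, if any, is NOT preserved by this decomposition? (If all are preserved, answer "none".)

B -> E

Check B → E: no single fragment contains all of {BE}, and the restricted closure of {B} across the fragments never reaches {E}.
A → B is preserved.
DE → A is preserved.
C → E is preserved.
D → C is preserved.
CE → B is preserved.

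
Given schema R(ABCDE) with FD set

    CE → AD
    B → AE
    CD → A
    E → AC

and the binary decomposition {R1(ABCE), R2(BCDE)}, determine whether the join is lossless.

Yes

Common attributes: R1 ∩ R2 = {BCE}.
Closure of {BCE}: CE → AD applies, adding AD. So (BCE)⁺ = {ABCDE}.
This closure contains every attribute of R1, so R1 ∩ R2 → R1. The join is lossless.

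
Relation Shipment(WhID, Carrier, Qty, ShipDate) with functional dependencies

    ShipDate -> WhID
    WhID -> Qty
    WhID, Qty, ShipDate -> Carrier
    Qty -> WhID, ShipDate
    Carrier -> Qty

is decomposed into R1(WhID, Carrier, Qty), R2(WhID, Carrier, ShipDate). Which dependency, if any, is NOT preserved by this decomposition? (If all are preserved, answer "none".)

none

ShipDate → WhID lies within R2.
WhID → Qty lies within R1.
WhID, Qty, ShipDate → Carrier: restricted closure across fragments reaches Carrier.
Qty → WhID, ShipDate: restricted closure across fragments reaches WhID, ShipDate.
Carrier → Qty lies within R1.
Every dependency is enforceable on the fragments, so the decomposition is dependency-preserving.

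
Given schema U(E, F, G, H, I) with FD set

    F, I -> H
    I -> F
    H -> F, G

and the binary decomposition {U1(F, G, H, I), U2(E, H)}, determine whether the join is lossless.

No

Common attributes: U1 ∩ U2 = {H}.
Closure of {H}: H → F, G applies, adding F, G. So (H)⁺ = {F, G, H}.
The closure contains neither all of U1 = {F, G, H, I} nor all of U2 = {E, H}, so the common attributes are not a superkey of either fragment. The join is lossy.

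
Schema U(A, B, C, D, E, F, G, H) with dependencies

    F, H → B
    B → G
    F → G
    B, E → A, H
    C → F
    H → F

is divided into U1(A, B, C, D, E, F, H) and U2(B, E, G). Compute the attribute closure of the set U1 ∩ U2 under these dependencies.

U1 ∩ U2 = {B, E}.
B → G applies, adding G
B, E → A, H applies, adding A, H
H → F applies, adding F
Closure: {A, B, E, F, G, H}.

A, B, E, F, G, H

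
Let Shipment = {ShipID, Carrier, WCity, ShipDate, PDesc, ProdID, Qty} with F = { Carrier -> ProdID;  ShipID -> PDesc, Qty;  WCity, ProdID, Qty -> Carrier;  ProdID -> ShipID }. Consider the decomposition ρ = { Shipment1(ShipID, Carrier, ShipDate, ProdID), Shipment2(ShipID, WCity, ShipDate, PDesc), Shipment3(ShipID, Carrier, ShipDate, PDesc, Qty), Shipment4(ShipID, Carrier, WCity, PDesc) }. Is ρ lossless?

No

Chase test. Columns are ShipID, Carrier, WCity, ShipDate, PDesc, ProdID, Qty; row i has aⱼ where attribute j ∈ Shipmenti, else bᵢⱼ.
Initial tableau (one row per fragment):
  row 1: a1 a2 b13 a4 b15 a6 b17
  row 2: a1 b22 a3 a4 a5 b26 b27
  row 3: a1 a2 b33 a4 a5 b36 a7
  row 4: a1 a2 a3 b44 a5 b46 b47
Rows 1 and 3 agree on Carrier; apply Carrier→ProdID and equate their ProdID entries.
Rows 1 and 4 agree on Carrier; apply Carrier→ProdID and equate their ProdID entries.
Rows 1 and 2 agree on ShipID; apply ShipID→PDesc, Qty and equate their PDesc, Qty entries.
Rows 1 and 3 agree on ShipID; apply ShipID→PDesc, Qty and equate their PDesc, Qty entries.
Rows 1 and 4 agree on ShipID; apply ShipID→PDesc, Qty and equate their PDesc, Qty entries.
No row becomes fully distinguished — the join is lossy.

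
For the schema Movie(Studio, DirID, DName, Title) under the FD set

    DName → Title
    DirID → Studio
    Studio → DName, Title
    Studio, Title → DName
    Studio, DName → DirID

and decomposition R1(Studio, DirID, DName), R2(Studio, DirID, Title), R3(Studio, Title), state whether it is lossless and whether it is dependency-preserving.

lossless but not dependency-preserving

Lossless test (chase): Rows 1 and 2 agree on Studio; apply Studio→DName, Title and equate their DName, Title entries. Rows 1 and 3 agree on Studio; apply Studio→DName, Title and equate their DName, Title entries. Rows 1 and 3 agree on Studio, DName; apply Studio, DName→DirID and equate their DirID entries. Row 1 is now all distinguished symbols — the join is lossless.
Dependency preservation: the restricted closure of {DName} across the fragments never reaches {Title}, so DName → Title cannot be enforced without a join — not preserved.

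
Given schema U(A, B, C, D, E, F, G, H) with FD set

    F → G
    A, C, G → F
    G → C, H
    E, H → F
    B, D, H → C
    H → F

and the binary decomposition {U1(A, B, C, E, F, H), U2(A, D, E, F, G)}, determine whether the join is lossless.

Common attributes: U1 ∩ U2 = {A, E, F}.
Closure of {A, E, F}: F → G applies, adding G; G → C, H applies, adding C, H. So (A, E, F)⁺ = {A, C, E, F, G, H}.
The closure contains neither all of U1 = {A, B, C, E, F, H} nor all of U2 = {A, D, E, F, G}, so the common attributes are not a superkey of either fragment. The join is lossy.

No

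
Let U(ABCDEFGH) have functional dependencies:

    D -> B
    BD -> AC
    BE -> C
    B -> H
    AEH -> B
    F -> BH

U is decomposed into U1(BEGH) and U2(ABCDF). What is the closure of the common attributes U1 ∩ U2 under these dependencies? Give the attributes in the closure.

BH

U1 ∩ U2 = {B}.
B → H applies, adding H
Closure: {BH}.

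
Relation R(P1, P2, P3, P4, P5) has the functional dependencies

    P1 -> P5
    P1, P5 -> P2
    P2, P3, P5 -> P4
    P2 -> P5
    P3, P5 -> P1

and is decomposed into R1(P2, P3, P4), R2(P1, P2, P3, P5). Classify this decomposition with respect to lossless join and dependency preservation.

lossless and dependency-preserving

Lossless test: (P2, P3)⁺ = {P1, P2, P3, P4, P5}, which contains all of one fragment — lossless.
Dependency preservation: P2, P3, P5 → P4 is not contained in any single fragment, but the restricted closure of its left-hand side across the fragments still reaches the right-hand side; the remaining FDs each lie inside some fragment. All dependencies are preserved.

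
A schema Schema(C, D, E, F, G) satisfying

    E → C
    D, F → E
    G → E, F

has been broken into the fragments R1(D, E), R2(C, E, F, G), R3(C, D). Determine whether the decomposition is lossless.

No

Chase test. Columns are C, D, E, F, G; row i has aⱼ where attribute j ∈ Ri, else bᵢⱼ.
Initial tableau (one row per fragment):
  row 1: b11 a2 a3 b14 b15
  row 2: a1 b22 a3 a4 a5
  row 3: a1 a2 b33 b34 b35
Rows 1 and 2 agree on E; apply E→C and equate their C entries.
No row becomes fully distinguished — the join is lossy.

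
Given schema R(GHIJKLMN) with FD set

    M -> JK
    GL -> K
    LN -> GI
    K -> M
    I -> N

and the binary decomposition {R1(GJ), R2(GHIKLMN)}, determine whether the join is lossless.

Common attributes: R1 ∩ R2 = {G}.
No dependency enlarges {G}, so (G)⁺ = {G}.
The closure contains neither all of R1 = {GJ} nor all of R2 = {GHIKLMN}, so the common attributes are not a superkey of either fragment. The join is lossy.

No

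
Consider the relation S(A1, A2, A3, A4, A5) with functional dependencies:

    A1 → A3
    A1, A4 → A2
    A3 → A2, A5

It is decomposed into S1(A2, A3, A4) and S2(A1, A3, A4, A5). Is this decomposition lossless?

Common attributes: S1 ∩ S2 = {A3, A4}.
Closure of {A3, A4}: A3 → A2, A5 applies, adding A2, A5. So (A3, A4)⁺ = {A2, A3, A4, A5}.
This closure contains every attribute of S1, so S1 ∩ S2 → S1. The join is lossless.

Yes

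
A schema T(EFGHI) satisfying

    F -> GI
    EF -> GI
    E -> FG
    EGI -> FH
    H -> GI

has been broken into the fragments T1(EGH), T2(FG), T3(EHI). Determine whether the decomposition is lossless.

Chase test. Columns are EFGHI; row i has aⱼ where attribute j ∈ Ti, else bᵢⱼ.
Initial tableau (one row per fragment):
  row 1: a1 b12 a3 a4 b15
  row 2: b21 a2 a3 b24 b25
  row 3: a1 b32 b33 a4 a5
Rows 1 and 3 agree on E; apply E→FG and equate their FG entries.
Rows 1 and 3 agree on H; apply H→GI and equate their GI entries.
No row becomes fully distinguished — the join is lossy.

No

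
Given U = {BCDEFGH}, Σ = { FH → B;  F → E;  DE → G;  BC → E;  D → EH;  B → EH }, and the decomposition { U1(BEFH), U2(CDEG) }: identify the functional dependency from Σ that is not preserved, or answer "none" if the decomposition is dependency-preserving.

Check D → EH: no single fragment contains all of {DEH}, and the restricted closure of {D} across the fragments never reaches {EH}.
FH → B is preserved.
F → E is preserved.
DE → G is preserved.
BC → E is preserved.
B → EH is preserved.

D → EH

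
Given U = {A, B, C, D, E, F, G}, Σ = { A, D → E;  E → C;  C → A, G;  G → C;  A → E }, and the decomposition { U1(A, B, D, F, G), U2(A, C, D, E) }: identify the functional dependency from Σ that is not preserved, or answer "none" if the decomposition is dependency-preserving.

A, D → E lies within U2.
E → C lies within U2.
C → A, G: restricted closure across fragments reaches A, G.
G → C: restricted closure across fragments reaches C.
A → E lies within U2.
Every dependency is enforceable on the fragments, so the decomposition is dependency-preserving.

none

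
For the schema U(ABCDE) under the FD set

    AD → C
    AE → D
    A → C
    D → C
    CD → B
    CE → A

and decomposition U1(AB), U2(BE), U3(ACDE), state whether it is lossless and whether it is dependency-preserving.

lossy and not dependency-preserving

Lossless test (chase): Rows 1 and 3 agree on A; apply A→C and equate their C entries. No row becomes fully distinguished — the join is lossy.
Dependency preservation: the restricted closure of {CD} across the fragments never reaches {B}, so CD → B cannot be enforced without a join — not preserved.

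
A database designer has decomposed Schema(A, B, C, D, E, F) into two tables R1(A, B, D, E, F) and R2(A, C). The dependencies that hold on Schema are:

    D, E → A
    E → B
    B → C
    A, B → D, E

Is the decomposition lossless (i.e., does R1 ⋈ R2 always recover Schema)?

Common attributes: R1 ∩ R2 = {A}.
No dependency enlarges {A}, so (A)⁺ = {A}.
The closure contains neither all of R1 = {A, B, D, E, F} nor all of R2 = {A, C}, so the common attributes are not a superkey of either fragment. The join is lossy.

No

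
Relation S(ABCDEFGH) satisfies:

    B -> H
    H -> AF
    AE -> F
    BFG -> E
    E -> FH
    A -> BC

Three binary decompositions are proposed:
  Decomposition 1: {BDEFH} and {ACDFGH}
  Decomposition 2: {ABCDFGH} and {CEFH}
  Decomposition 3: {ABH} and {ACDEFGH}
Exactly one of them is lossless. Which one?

Decomposition 1: common = {DFH}, closure = {ABCDFH} → lossy.
Decomposition 2: common = {CFH}, closure = {ABCFH} → lossy.
Decomposition 3: common = {AH}, closure = {ABCFH} → lossless.

Decomposition 3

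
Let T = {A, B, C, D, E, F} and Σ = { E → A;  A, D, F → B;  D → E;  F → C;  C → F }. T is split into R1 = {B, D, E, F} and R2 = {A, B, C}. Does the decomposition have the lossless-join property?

Common attributes: R1 ∩ R2 = {B}.
No dependency enlarges {B}, so (B)⁺ = {B}.
The closure contains neither all of R1 = {B, D, E, F} nor all of R2 = {A, B, C}, so the common attributes are not a superkey of either fragment. The join is lossy.

No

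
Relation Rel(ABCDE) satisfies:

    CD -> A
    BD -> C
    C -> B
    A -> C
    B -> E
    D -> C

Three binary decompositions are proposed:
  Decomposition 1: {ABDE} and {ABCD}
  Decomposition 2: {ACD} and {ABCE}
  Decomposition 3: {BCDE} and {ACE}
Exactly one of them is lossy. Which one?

Decomposition 1: common = {ABD}, closure = {ABCDE} → lossless.
Decomposition 2: common = {AC}, closure = {ABCE} → lossless.
Decomposition 3: common = {CE}, closure = {BCE} → lossy.

Decomposition 3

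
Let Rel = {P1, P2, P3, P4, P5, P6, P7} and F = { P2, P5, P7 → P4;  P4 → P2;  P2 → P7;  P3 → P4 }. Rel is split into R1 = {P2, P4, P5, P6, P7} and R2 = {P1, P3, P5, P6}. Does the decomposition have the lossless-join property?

No

Common attributes: R1 ∩ R2 = {P5, P6}.
No dependency enlarges {P5, P6}, so (P5, P6)⁺ = {P5, P6}.
The closure contains neither all of R1 = {P2, P4, P5, P6, P7} nor all of R2 = {P1, P3, P5, P6}, so the common attributes are not a superkey of either fragment. The join is lossy.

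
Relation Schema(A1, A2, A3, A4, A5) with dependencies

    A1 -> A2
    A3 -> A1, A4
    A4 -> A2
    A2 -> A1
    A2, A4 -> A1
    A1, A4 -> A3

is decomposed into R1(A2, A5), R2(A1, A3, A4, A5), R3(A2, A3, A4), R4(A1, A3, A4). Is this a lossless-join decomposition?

Chase test. Columns are A1, A2, A3, A4, A5; row i has aⱼ where attribute j ∈ Ri, else bᵢⱼ.
Initial tableau (one row per fragment):
  row 1: b11 a2 b13 b14 a5
  row 2: a1 b22 a3 a4 a5
  row 3: b31 a2 a3 a4 b35
  row 4: a1 b42 a3 a4 b45
Rows 2 and 4 agree on A1; apply A1→A2 and equate their A2 entries.
Rows 2 and 3 agree on A3; apply A3→A1, A4 and equate their A1, A4 entries.
Rows 2 and 3 agree on A4; apply A4→A2 and equate their A2 entries.
Rows 1 and 2 agree on A2; apply A2→A1 and equate their A1 entries.
Row 2 is now all distinguished symbols — the join is lossless.

Yes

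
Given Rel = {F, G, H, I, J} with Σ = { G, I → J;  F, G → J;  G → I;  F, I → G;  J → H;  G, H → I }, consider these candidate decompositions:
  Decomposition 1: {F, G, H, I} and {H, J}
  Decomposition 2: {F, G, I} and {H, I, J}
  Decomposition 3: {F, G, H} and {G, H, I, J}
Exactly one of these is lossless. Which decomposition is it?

Decomposition 3

Decomposition 1: common = {H}, closure = {H} → lossy.
Decomposition 2: common = {I}, closure = {I} → lossy.
Decomposition 3: common = {G, H}, closure = {G, H, I, J} → lossless.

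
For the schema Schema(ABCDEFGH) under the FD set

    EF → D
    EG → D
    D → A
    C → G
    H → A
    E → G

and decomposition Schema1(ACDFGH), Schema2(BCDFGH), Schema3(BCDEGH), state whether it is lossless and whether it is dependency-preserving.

lossy but dependency-preserving

Lossless test (chase): Rows 1 and 2 agree on D; apply D→A and equate their A entries. Rows 1 and 3 agree on D; apply D→A and equate their A entries. No row becomes fully distinguished — the join is lossy.
Dependency preservation: EF → D is not contained in any single fragment, but the restricted closure of its left-hand side across the fragments still reaches the right-hand side; the remaining FDs each lie inside some fragment. All dependencies are preserved.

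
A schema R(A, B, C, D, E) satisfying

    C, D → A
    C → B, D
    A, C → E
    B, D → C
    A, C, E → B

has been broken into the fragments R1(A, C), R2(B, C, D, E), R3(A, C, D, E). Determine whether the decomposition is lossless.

Chase test. Columns are A, B, C, D, E; row i has aⱼ where attribute j ∈ Ri, else bᵢⱼ.
Initial tableau (one row per fragment):
  row 1: a1 b12 a3 b14 b15
  row 2: b21 a2 a3 a4 a5
  row 3: a1 b32 a3 a4 a5
Rows 2 and 3 agree on C, D; apply C, D→A and equate their A entries.
Rows 1 and 2 agree on C; apply C→B, D and equate their B, D entries.
Rows 1 and 3 agree on C; apply C→B, D and equate their B, D entries.
Rows 1 and 2 agree on A, C; apply A, C→E and equate their E entries.
Row 1 is now all distinguished symbols — the join is lossless.

Yes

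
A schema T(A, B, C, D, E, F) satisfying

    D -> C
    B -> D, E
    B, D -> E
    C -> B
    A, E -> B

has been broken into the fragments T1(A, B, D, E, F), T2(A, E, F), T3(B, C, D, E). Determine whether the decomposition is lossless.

Yes

Chase test. Columns are A, B, C, D, E, F; row i has aⱼ where attribute j ∈ Ti, else bᵢⱼ.
Initial tableau (one row per fragment):
  row 1: a1 a2 b13 a4 a5 a6
  row 2: a1 b22 b23 b24 a5 a6
  row 3: b31 a2 a3 a4 a5 b36
Rows 1 and 3 agree on D; apply D→C and equate their C entries.
Rows 1 and 2 agree on A, E; apply A, E→B and equate their B entries.
Rows 1 and 2 agree on B; apply B→D, E and equate their D, E entries.
Rows 1 and 2 agree on D; apply D→C and equate their C entries.
Row 1 is now all distinguished symbols — the join is lossless.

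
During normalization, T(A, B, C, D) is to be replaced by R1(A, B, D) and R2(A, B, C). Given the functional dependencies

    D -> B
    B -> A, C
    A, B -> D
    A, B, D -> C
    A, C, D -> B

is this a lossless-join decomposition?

Common attributes: R1 ∩ R2 = {A, B}.
Closure of {A, B}: B → A, C applies, adding C; A, B → D applies, adding D. So (A, B)⁺ = {A, B, C, D}.
This closure contains every attribute of R1, so R1 ∩ R2 → R1. The join is lossless.

Yes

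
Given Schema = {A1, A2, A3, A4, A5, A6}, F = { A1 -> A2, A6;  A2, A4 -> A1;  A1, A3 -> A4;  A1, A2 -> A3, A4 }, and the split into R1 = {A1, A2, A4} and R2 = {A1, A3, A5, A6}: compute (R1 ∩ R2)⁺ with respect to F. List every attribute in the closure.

R1 ∩ R2 = {A1}.
A1 → A2, A6 applies, adding A2, A6
A1, A2 → A3, A4 applies, adding A3, A4
Closure: {A1, A2, A3, A4, A6}.

A1, A2, A3, A4, A6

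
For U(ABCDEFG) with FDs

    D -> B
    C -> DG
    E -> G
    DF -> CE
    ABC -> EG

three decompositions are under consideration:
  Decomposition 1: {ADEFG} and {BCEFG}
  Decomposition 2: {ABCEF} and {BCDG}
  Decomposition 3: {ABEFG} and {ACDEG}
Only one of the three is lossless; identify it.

Decomposition 2

Decomposition 1: common = {EFG}, closure = {EFG} → lossy.
Decomposition 2: common = {BC}, closure = {BCDG} → lossless.
Decomposition 3: common = {AEG}, closure = {AEG} → lossy.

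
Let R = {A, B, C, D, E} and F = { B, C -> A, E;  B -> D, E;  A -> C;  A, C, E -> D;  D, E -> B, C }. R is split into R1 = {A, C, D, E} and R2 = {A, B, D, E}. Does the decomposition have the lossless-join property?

Yes

Common attributes: R1 ∩ R2 = {A, D, E}.
Closure of {A, D, E}: A → C applies, adding C; D, E → B, C applies, adding B. So (A, D, E)⁺ = {A, B, C, D, E}.
This closure contains every attribute of R1, so R1 ∩ R2 → R1. The join is lossless.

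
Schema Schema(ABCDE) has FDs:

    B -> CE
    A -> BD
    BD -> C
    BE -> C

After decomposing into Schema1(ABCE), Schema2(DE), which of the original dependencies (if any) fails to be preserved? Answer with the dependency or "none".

Check A → BD: no single fragment contains all of {ABD}, and the restricted closure of {A} across the fragments never reaches {BD}.
B → CE is preserved.
BD → C is preserved.
BE → C is preserved.

A -> BD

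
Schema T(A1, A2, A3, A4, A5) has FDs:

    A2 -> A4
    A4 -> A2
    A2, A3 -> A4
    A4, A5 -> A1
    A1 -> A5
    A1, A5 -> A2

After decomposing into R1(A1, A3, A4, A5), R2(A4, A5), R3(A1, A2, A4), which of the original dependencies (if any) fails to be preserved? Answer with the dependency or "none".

none

A2 → A4 lies within R3.
A4 → A2 lies within R3.
A2, A3 → A4: restricted closure across fragments reaches A4.
A4, A5 → A1 lies within R1.
A1 → A5 lies within R1.
A1, A5 → A2: restricted closure across fragments reaches A2.
Every dependency is enforceable on the fragments, so the decomposition is dependency-preserving.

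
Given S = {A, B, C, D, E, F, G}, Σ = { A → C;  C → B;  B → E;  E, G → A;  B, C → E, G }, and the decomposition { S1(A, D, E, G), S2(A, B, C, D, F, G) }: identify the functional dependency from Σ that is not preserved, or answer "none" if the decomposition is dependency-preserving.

Check B → E: no single fragment contains all of {B, E}, and the restricted closure of {B} across the fragments never reaches {E}.
A → C is preserved.
C → B is preserved.
E, G → A is preserved.
B, C → E, G is preserved.

B → E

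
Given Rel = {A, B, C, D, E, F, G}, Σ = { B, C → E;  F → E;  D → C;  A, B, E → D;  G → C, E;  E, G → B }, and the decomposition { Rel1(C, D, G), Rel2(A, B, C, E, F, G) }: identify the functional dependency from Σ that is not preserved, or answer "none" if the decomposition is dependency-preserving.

A, B, E → D

Check A, B, E → D: no single fragment contains all of {A, B, D, E}, and the restricted closure of {A, B, E} across the fragments never reaches {D}.
B, C → E is preserved.
F → E is preserved.
D → C is preserved.
G → C, E is preserved.
E, G → B is preserved.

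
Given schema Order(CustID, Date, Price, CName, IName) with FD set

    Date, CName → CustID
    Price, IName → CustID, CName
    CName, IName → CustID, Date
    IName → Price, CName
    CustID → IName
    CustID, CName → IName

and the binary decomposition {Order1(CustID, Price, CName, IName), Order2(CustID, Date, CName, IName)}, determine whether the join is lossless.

Common attributes: Order1 ∩ Order2 = {CustID, CName, IName}.
Closure of {CustID, CName, IName}: CName, IName → CustID, Date applies, adding Date; IName → Price, CName applies, adding Price. So (CustID, CName, IName)⁺ = {CustID, Date, Price, CName, IName}.
This closure contains every attribute of Order1, so Order1 ∩ Order2 → Order1. The join is lossless.

Yes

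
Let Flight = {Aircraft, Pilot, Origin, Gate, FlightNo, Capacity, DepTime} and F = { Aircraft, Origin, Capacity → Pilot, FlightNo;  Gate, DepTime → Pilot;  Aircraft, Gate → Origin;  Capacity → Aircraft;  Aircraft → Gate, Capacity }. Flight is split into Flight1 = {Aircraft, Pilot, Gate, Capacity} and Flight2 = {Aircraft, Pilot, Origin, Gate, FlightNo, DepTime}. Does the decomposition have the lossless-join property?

Common attributes: Flight1 ∩ Flight2 = {Aircraft, Pilot, Gate}.
Closure of {Aircraft, Pilot, Gate}: Aircraft, Gate → Origin applies, adding Origin; Aircraft → Gate, Capacity applies, adding Capacity; Aircraft, Origin, Capacity → Pilot, FlightNo applies, adding FlightNo. So (Aircraft, Pilot, Gate)⁺ = {Aircraft, Pilot, Origin, Gate, FlightNo, Capacity}.
This closure contains every attribute of Flight1, so Flight1 ∩ Flight2 → Flight1. The join is lossless.

Yes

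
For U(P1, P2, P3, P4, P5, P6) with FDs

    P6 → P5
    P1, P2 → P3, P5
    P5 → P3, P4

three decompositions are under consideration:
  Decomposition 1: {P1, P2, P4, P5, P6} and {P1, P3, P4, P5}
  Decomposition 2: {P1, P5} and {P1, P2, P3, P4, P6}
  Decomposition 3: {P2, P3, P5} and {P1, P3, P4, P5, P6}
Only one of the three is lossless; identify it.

Decomposition 1: common = {P1, P4, P5}, closure = {P1, P3, P4, P5} → lossless.
Decomposition 2: common = {P1}, closure = {P1} → lossy.
Decomposition 3: common = {P3, P5}, closure = {P3, P4, P5} → lossy.

Decomposition 1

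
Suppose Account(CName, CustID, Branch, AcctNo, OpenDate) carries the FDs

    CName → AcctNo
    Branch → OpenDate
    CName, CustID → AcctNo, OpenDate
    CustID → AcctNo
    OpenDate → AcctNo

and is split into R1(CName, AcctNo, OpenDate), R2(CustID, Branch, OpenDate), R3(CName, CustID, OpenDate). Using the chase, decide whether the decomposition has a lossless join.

Chase test. Columns are CName, CustID, Branch, AcctNo, OpenDate; row i has aⱼ where attribute j ∈ Ri, else bᵢⱼ.
Initial tableau (one row per fragment):
  row 1: a1 b12 b13 a4 a5
  row 2: b21 a2 a3 b24 a5
  row 3: a1 a2 b33 b34 a5
Rows 1 and 3 agree on CName; apply CName→AcctNo and equate their AcctNo entries.
Rows 2 and 3 agree on CustID; apply CustID→AcctNo and equate their AcctNo entries.
No row becomes fully distinguished — the join is lossy.

No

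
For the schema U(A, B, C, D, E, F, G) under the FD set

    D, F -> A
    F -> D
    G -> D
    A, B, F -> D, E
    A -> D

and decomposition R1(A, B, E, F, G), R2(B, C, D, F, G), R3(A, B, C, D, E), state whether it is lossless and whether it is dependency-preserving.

Lossless test (chase): Rows 1 and 2 agree on F; apply F→D and equate their D entries. Rows 1 and 2 agree on D, F; apply D, F→A and equate their A entries. Rows 1 and 2 agree on A, B, F; apply A, B, F→D, E and equate their D, E entries. Row 2 is now all distinguished symbols — the join is lossless.
Dependency preservation: D, F → A; A, B, F → D, E are not contained in any single fragment, but the restricted closure of each left-hand side across the fragments still reaches the right-hand side; the remaining FDs each lie inside some fragment. All dependencies are preserved.

lossless and dependency-preserving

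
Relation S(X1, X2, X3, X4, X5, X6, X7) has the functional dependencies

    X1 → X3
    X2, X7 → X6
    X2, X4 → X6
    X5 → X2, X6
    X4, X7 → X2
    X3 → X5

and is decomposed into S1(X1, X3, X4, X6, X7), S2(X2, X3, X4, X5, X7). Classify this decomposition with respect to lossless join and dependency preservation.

lossless but not dependency-preserving

Lossless test: (X3, X4, X7)⁺ = {X2, X3, X4, X5, X6, X7}, which contains all of one fragment — lossless.
Dependency preservation: the restricted closure of {X2, X7} across the fragments never reaches {X6}, so X2, X7 → X6 cannot be enforced without a join — not preserved.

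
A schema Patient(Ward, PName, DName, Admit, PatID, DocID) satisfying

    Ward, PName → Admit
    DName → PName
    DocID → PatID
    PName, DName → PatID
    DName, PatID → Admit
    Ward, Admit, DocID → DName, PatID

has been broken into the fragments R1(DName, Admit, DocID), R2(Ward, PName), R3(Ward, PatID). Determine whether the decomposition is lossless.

No

Chase test. Columns are Ward, PName, DName, Admit, PatID, DocID; row i has aⱼ where attribute j ∈ Ri, else bᵢⱼ.
Initial tableau (one row per fragment):
  row 1: b11 b12 a3 a4 b15 a6
  row 2: a1 a2 b23 b24 b25 b26
  row 3: a1 b32 b33 b34 a5 b36
No row becomes fully distinguished — the join is lossy.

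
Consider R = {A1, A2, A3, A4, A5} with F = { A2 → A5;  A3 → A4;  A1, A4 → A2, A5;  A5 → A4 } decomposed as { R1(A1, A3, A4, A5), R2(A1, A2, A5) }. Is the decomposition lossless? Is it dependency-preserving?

lossless and dependency-preserving

Lossless test: (A1, A5)⁺ = {A1, A2, A4, A5}, which contains all of one fragment — lossless.
Dependency preservation: A1, A4 → A2, A5 is not contained in any single fragment, but the restricted closure of its left-hand side across the fragments still reaches the right-hand side; the remaining FDs each lie inside some fragment. All dependencies are preserved.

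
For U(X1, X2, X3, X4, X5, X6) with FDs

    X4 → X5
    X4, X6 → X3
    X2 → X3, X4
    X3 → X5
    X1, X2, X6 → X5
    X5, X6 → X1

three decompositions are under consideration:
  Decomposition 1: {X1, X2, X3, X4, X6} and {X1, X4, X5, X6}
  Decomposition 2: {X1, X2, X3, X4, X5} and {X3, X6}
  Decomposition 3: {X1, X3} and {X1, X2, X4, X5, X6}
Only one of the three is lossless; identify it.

Decomposition 1

Decomposition 1: common = {X1, X4, X6}, closure = {X1, X3, X4, X5, X6} → lossless.
Decomposition 2: common = {X3}, closure = {X3, X5} → lossy.
Decomposition 3: common = {X1}, closure = {X1} → lossy.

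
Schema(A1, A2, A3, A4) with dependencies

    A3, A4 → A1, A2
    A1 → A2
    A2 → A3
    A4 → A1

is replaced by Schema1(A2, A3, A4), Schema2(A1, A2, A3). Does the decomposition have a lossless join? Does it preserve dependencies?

lossy and not dependency-preserving

Lossless test: (A2, A3)⁺ = {A2, A3}, which is a superkey of neither fragment — lossy.
Dependency preservation: the restricted closure of {A3, A4} across the fragments never reaches {A1, A2}, so A3, A4 → A1, A2 cannot be enforced without a join — not preserved.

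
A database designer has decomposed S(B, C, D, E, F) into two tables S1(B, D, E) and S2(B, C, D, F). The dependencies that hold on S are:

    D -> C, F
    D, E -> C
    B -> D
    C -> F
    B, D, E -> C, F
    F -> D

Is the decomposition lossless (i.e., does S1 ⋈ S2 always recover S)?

Common attributes: S1 ∩ S2 = {B, D}.
Closure of {B, D}: D → C, F applies, adding C, F. So (B, D)⁺ = {B, C, D, F}.
This closure contains every attribute of S2, so S1 ∩ S2 → S2. The join is lossless.

Yes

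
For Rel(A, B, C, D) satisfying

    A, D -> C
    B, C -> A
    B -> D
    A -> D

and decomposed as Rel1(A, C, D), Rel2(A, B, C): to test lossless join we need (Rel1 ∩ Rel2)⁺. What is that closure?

Rel1 ∩ Rel2 = {A, C}.
A → D applies, adding D
Closure: {A, C, D}.

A, C, D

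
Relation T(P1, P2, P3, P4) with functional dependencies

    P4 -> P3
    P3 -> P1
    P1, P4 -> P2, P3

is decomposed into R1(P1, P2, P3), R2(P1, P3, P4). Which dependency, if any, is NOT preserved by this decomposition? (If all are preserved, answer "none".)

P1, P4 -> P2, P3

Check P1, P4 → P2, P3: no single fragment contains all of {P1, P2, P3, P4}, and the restricted closure of {P1, P4} across the fragments never reaches {P2, P3}.
P4 → P3 is preserved.
P3 → P1 is preserved.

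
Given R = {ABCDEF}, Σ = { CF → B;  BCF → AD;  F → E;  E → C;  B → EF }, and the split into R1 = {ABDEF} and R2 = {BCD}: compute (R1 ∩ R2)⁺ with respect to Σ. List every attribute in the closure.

ABCDEF

R1 ∩ R2 = {BD}.
B → EF applies, adding EF
E → C applies, adding C
BCF → AD applies, adding A
Closure: {ABCDEF}.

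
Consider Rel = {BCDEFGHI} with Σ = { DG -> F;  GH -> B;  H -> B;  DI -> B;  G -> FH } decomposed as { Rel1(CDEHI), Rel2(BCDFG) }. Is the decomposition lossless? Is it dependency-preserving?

lossy and not dependency-preserving

Lossless test: (CD)⁺ = {CD}, which is a superkey of neither fragment — lossy.
Dependency preservation: the restricted closure of {H} across the fragments never reaches {B}, so H → B cannot be enforced without a join — not preserved.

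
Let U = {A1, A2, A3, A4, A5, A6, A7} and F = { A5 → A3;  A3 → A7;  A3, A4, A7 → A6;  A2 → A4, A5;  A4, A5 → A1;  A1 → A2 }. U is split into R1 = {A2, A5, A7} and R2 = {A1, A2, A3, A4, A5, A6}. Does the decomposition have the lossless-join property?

Common attributes: R1 ∩ R2 = {A2, A5}.
Closure of {A2, A5}: A5 → A3 applies, adding A3; A3 → A7 applies, adding A7; A2 → A4, A5 applies, adding A4; A4, A5 → A1 applies, adding A1; A3, A4, A7 → A6 applies, adding A6. So (A2, A5)⁺ = {A1, A2, A3, A4, A5, A6, A7}.
This closure contains every attribute of R1, so R1 ∩ R2 → R1. The join is lossless.

Yes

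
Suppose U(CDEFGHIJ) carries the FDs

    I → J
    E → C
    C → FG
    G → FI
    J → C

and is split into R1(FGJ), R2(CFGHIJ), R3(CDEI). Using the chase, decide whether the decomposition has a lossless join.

Chase test. Columns are CDEFGHIJ; row i has aⱼ where attribute j ∈ Ri, else bᵢⱼ.
Initial tableau (one row per fragment):
  row 1: b11 b12 b13 a4 a5 b16 b17 a8
  row 2: a1 b22 b23 a4 a5 a6 a7 a8
  row 3: a1 a2 a3 b34 b35 b36 a7 b38
Rows 2 and 3 agree on I; apply I→J and equate their J entries.
Rows 2 and 3 agree on C; apply C→FG and equate their FG entries.
Rows 1 and 2 agree on G; apply G→FI and equate their FI entries.
Rows 1 and 2 agree on J; apply J→C and equate their C entries.
No row becomes fully distinguished — the join is lossy.

No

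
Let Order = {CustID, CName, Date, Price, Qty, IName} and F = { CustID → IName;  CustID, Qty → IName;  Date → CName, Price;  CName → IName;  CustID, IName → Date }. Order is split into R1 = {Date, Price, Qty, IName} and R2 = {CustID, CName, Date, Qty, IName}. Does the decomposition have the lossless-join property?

Yes

Common attributes: R1 ∩ R2 = {Date, Qty, IName}.
Closure of {Date, Qty, IName}: Date → CName, Price applies, adding CName, Price. So (Date, Qty, IName)⁺ = {CName, Date, Price, Qty, IName}.
This closure contains every attribute of R1, so R1 ∩ R2 → R1. The join is lossless.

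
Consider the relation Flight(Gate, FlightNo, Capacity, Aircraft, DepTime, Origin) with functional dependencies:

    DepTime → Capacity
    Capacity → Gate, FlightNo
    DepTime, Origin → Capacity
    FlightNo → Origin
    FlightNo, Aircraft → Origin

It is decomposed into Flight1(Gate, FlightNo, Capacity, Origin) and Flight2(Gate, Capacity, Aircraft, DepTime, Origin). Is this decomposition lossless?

Common attributes: Flight1 ∩ Flight2 = {Gate, Capacity, Origin}.
Closure of {Gate, Capacity, Origin}: Capacity → Gate, FlightNo applies, adding FlightNo. So (Gate, Capacity, Origin)⁺ = {Gate, FlightNo, Capacity, Origin}.
This closure contains every attribute of Flight1, so Flight1 ∩ Flight2 → Flight1. The join is lossless.

Yes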